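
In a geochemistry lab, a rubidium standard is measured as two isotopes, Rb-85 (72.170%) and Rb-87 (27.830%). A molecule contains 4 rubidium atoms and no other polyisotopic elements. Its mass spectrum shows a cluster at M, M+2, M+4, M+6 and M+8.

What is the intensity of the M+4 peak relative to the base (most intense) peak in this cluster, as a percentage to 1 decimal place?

57.8%

Binomial terms of (0.72170 + 0.27830)^4: M 0.2713, M+2 0.4184, M+4 0.2420, M+6 0.0622, M+8 0.0060 → M+2 is the base peak.
P(M+2) = C(4,1) × 0.72170^3 × 0.27830^1 = 4 × 0.37589809 × 0.2783 = 0.418450 (base)
P(M+4) = C(4,2) × 0.72170^2 × 0.27830^2 = 6 × 0.52085089 × 0.07745089 = 0.242042
Relative intensity = 0.242042 / 0.418450 × 100 = 57.8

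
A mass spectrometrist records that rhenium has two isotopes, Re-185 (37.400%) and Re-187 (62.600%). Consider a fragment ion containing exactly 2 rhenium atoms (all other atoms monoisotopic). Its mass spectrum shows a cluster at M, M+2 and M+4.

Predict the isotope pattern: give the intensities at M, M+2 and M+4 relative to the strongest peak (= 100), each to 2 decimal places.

29.87 : 100.00 : 83.69

The 2 Re atoms are independent, so intensities follow the terms of (0.37400 + 0.62600)^2.
P(M) = 0.37400^2 = 0.139876
P(M+2) = 2 × 0.37400^1 × 0.62600^1 = 0.468248
P(M+4) = 0.62600^2 = 0.391876
The M+2 peak is largest (0.468248); scaling to 100 gives 29.87 : 100.00 : 83.69.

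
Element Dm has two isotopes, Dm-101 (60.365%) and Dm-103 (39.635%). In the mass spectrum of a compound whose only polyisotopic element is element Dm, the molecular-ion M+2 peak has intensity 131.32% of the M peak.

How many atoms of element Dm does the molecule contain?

2

The M+2/M ratio from n Dm atoms is n · q/p = n · 0.39635/0.60365.
n = 1.3132 × 0.60365/0.39635 = 2.00 ≈ 2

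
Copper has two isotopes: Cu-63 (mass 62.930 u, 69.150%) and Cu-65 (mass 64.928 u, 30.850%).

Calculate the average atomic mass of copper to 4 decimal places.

Average mass = Σ (abundance × isotope mass) = 0.69150 × 62.930 + 0.30850 × 64.928
= 43.51610 + 20.03029 = 63.54639 u

63.5464 u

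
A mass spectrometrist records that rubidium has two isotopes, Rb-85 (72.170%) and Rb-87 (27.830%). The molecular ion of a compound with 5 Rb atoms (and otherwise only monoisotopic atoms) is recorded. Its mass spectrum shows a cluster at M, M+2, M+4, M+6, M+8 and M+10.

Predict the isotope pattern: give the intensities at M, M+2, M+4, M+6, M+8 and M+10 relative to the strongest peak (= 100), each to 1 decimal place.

Expanding (0.72170 + 0.27830)^5:
P(M) = 0.72170^5 = 0.195787
P(M+2) = 5 × 0.72170^4 × 0.27830^1 = 0.377494
P(M+4) = 10 × 0.72170^3 × 0.27830^2 = 0.291136
P(M+6) = 10 × 0.72170^2 × 0.27830^3 = 0.112267
P(M+8) = 5 × 0.72170^1 × 0.27830^4 = 0.021646
P(M+10) = 0.27830^5 = 0.001669
The M+2 peak is largest (0.377494); scaling to 100 gives 51.9 : 100.0 : 77.1 : 29.7 : 5.7 : 0.4.

51.9 : 100.0 : 77.1 : 29.7 : 5.7 : 0.4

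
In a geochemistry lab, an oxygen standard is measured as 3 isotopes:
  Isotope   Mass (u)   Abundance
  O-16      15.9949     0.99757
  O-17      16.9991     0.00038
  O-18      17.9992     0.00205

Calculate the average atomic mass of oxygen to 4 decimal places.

Ar = Σ fᵢ·mᵢ = 0.99757 × 15.9949 + 0.00038 × 16.9991 + 0.00205 × 17.9992
= 15.95603 + 0.00646 + 0.03690 = 15.99939 u

15.9994 u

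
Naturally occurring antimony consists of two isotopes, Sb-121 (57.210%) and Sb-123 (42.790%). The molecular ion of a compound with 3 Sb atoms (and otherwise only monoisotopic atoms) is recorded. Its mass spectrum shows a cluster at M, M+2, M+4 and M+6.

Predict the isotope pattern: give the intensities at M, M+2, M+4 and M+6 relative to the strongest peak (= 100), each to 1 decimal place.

44.6 : 100.0 : 74.8 : 18.6

Each Sb atom is independently Sb-121 (p = 0.57210) or Sb-123 (q = 0.42790); the cluster is the binomial expansion (p + q)^3.
P(M) = 0.57210^3 = 0.187247
P(M+2) = 3 × 0.57210^2 × 0.42790^1 = 0.420153
P(M+4) = 3 × 0.57210^1 × 0.42790^2 = 0.314252
P(M+6) = 0.42790^3 = 0.078348
The M+2 peak is largest (0.420153); scaling to 100 gives 44.6 : 100.0 : 74.8 : 18.6.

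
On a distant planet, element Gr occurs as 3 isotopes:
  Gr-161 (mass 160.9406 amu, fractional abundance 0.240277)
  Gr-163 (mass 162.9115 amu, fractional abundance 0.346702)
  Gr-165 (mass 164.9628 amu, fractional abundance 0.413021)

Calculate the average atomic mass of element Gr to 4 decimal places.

163.2852 amu

Average mass = Σ (abundance × isotope mass) = 0.240277 × 160.9406 + 0.346702 × 162.9115 + 0.413021 × 164.9628
= 38.67032 + 56.48174 + 68.13310 = 163.28516 amu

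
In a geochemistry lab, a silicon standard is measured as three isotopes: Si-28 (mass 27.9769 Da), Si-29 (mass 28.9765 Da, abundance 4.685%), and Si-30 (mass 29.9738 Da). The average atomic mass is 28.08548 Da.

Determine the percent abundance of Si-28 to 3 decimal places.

92.223%

The remaining 95.315% is split between Si-28 (fraction x) and Si-30 (fraction 0.95315 − x).
Substituting: 27.9769x + 29.9738(0.95315 − x) = 26.727930975
(27.9769 − 29.9738)x = -1.841596495  ⇒  x = 0.92223, y = 0.03092
Si-28: 92.223%, Si-30: 3.092%.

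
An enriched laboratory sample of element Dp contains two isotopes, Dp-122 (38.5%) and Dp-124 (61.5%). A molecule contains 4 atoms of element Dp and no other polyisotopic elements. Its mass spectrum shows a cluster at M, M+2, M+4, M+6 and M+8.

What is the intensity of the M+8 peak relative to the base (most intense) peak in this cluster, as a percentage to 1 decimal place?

39.9%

Binomial terms of (0.385 + 0.615)^4: M 0.0220, M+2 0.1404, M+4 0.3364, M+6 0.3582, M+8 0.1431 → M+6 is the base peak.
P(M+6) = C(4,3) × 0.385^1 × 0.615^3 = 4 × 0.3850 × 0.23260837 = 0.358217 (base)
P(M+8) = C(4,4) × 0.385^0 × 0.615^4 = 1 × 1.0000 × 0.14305415 = 0.143054
Relative intensity = 0.143054 / 0.358217 × 100 = 39.9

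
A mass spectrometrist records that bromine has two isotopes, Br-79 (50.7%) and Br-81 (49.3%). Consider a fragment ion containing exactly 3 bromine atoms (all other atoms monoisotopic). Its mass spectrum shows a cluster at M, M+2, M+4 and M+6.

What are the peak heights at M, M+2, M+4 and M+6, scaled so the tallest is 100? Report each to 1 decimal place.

Each Br atom is independently Br-79 (p = 0.507) or Br-81 (q = 0.493); the cluster is the binomial expansion (p + q)^3.
P(M) = 0.507^3 = 0.130324
P(M+2) = 3 × 0.507^2 × 0.493^1 = 0.380175
P(M+4) = 3 × 0.507^1 × 0.493^2 = 0.369678
P(M+6) = 0.493^3 = 0.119823
The M+2 peak is largest (0.380175); scaling to 100 gives 34.3 : 100.0 : 97.2 : 31.5.

34.3 : 100.0 : 97.2 : 31.5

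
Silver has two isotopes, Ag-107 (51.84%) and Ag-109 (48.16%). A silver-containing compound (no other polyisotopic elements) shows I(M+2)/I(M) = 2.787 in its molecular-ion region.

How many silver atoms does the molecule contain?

3

For n independent Ag atoms, I(M+2)/I(M) = n · (abundance Ag-109) / (abundance Ag-107) = n · 0.4816/0.5184.
n = 2.787 × 0.5184/0.4816 = 3.00 ≈ 3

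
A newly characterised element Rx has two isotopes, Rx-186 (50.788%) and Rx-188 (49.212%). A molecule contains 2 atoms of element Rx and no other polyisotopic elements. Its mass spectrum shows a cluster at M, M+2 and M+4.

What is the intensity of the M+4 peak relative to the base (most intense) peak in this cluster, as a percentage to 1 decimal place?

Term probabilities: M 0.2579, M+2 0.4999, M+4 0.2422. Base peak = M+2.
P(M+2) = C(2,1) × 0.50788^1 × 0.49212^1 = 2 × 0.50788 × 0.49212 = 0.499876 (base)
P(M+4) = C(2,2) × 0.50788^0 × 0.49212^2 = 1 × 1.0000 × 0.24218209 = 0.242182
Relative intensity = 0.242182 / 0.499876 × 100 = 48.4

48.4%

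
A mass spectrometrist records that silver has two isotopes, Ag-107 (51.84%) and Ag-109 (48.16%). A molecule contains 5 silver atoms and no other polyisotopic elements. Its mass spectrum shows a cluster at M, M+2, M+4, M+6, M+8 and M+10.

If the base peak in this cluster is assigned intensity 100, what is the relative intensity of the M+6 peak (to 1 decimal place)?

92.9

Term probabilities: M 0.0374, M+2 0.1739, M+4 0.3231, M+6 0.3002, M+8 0.1394, M+10 0.0259. Base peak = M+4.
P(M+4) = C(5,2) × 0.5184^3 × 0.4816^2 = 10 × 0.13931407 × 0.23193856 = 0.323123 (base)
P(M+6) = C(5,3) × 0.5184^2 × 0.4816^3 = 10 × 0.26873856 × 0.11170161 = 0.300185
Relative intensity = 0.300185 / 0.323123 × 100 = 92.9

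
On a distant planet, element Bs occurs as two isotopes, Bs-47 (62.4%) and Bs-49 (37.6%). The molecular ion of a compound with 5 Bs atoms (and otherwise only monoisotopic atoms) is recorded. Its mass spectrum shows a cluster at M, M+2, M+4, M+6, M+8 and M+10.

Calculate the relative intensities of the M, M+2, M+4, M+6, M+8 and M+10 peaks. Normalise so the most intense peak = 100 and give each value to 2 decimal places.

Each Bs atom is independently Bs-47 (p = 0.624) or Bs-49 (q = 0.376); the cluster is the binomial expansion (p + q)^5.
P(M) = 0.624^5 = 0.094607
P(M+2) = 5 × 0.624^4 × 0.376^1 = 0.285034
P(M+4) = 10 × 0.624^3 × 0.376^2 = 0.343502
P(M+6) = 10 × 0.624^2 × 0.376^3 = 0.206982
P(M+8) = 5 × 0.624^1 × 0.376^4 = 0.062360
P(M+10) = 0.376^5 = 0.007515
The M+4 peak is largest (0.343502); scaling to 100 gives 27.54 : 82.98 : 100.00 : 60.26 : 18.15 : 2.19.

27.54 : 82.98 : 100.00 : 60.26 : 18.15 : 2.19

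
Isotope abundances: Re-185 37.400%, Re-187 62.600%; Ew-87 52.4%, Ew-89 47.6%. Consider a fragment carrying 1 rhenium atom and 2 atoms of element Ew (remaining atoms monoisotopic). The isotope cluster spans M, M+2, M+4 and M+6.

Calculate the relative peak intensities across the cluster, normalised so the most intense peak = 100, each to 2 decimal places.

25.87 : 90.29 : 100.00 : 35.73

Rhenium pattern (n=1): 0.3740 : 0.6260
Element Ew pattern (n=2): 0.274576 : 0.498848 : 0.226576
Convolve the two distributions (both contribute in 2-u steps):
  M: 0.3740×0.274576 = 0.102691
  M+2: 0.3740×0.498848 + 0.6260×0.274576 = 0.358454
  M+4: 0.3740×0.226576 + 0.6260×0.498848 = 0.397018
  M+6: 0.6260×0.226576 = 0.141837
Scale to base peak (0.397018) = 100: 25.87 : 90.29 : 100.00 : 35.73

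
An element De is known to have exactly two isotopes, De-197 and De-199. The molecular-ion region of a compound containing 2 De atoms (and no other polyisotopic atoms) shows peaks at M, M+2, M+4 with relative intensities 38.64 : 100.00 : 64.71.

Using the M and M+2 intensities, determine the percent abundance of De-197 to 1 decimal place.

43.6%

Write p for the De-197 fraction. I(M+2)/I(M) = [C(2,1)·p^1·(1−p)] / p^2 = 2·(1−p)/p = 100.00/38.64 = 2.5880
(1−p)/p = 2.5880/2 = 1.2940  ⇒  p = 1/(1 + 1.2940) = 0.4359
De-197: 43.6%, De-199: 56.4%.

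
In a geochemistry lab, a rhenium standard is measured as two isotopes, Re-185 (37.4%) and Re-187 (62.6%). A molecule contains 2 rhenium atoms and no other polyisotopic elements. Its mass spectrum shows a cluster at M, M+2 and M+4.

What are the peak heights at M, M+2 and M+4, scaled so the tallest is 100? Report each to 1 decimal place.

The 2 Re atoms are independent, so intensities follow the terms of (0.374 + 0.626)^2.
P(M) = 0.374^2 = 0.139876
P(M+2) = 2 × 0.374^1 × 0.626^1 = 0.468248
P(M+4) = 0.626^2 = 0.391876
The M+2 peak is largest (0.468248); scaling to 100 gives 29.9 : 100.0 : 83.7.

29.9 : 100.0 : 83.7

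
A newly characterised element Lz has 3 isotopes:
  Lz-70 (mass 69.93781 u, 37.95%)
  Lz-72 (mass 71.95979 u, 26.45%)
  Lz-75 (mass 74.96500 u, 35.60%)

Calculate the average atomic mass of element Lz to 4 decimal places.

72.2623 u

The abundance-weighted mean is 0.3795 × 69.93781 + 0.2645 × 71.95979 + 0.3560 × 74.96500
= 26.541399 + 19.033364 + 26.687540 = 72.262303 u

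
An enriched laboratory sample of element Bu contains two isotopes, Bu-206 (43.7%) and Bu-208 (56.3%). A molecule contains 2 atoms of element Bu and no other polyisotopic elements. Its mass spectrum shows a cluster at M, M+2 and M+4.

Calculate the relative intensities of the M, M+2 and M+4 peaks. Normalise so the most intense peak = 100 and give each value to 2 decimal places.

38.81 : 100.00 : 64.42

Expanding (0.437 + 0.563)^2:
P(M) = 0.437^2 = 0.190969
P(M+2) = 2 × 0.437^1 × 0.563^1 = 0.492062
P(M+4) = 0.563^2 = 0.316969
The M+2 peak is largest (0.492062); scaling to 100 gives 38.81 : 100.00 : 64.42.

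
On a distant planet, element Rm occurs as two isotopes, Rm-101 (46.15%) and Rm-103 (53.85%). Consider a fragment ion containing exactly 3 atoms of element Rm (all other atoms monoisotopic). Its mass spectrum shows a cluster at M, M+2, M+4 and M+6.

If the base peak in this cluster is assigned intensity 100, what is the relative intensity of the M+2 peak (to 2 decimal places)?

85.70

(0.4615 + 0.5385)^3 gives M 0.0983, M+2 0.3441, M+4 0.4015, M+6 0.1562; the largest is M+4.
P(M+4) = C(3,2) × 0.4615^1 × 0.5385^2 = 3 × 0.4615 × 0.28998225 = 0.401480 (base)
P(M+2) = C(3,1) × 0.4615^2 × 0.5385^1 = 3 × 0.21298225 × 0.5385 = 0.344073
Relative intensity = 0.344073 / 0.401480 × 100 = 85.70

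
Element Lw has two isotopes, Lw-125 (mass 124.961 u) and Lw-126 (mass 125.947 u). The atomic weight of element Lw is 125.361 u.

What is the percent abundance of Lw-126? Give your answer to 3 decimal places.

40.568%

Let x be the fractional abundance of Lw-125; then Lw-126 has abundance 1 − x.
124.961·x + 125.947·(1 − x) = 125.361
(124.961 − 125.947)·x = 125.361 − 125.947
x = -0.586 / -0.986 = 0.59432 → 59.432% Lw-125, 40.568% Lw-126.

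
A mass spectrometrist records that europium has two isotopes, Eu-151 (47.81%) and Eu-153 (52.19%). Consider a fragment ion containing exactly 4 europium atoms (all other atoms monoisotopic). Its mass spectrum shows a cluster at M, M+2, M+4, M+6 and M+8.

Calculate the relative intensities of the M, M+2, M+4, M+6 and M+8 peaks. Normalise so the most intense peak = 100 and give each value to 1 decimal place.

Expanding (0.4781 + 0.5219)^4:
P(M) = 0.4781^4 = 0.052249
P(M+2) = 4 × 0.4781^3 × 0.5219^1 = 0.228141
P(M+4) = 6 × 0.4781^2 × 0.5219^2 = 0.373563
P(M+6) = 4 × 0.4781^1 × 0.5219^3 = 0.271857
P(M+8) = 0.5219^4 = 0.074191
The M+4 peak is largest (0.373563); scaling to 100 gives 14.0 : 61.1 : 100.0 : 72.8 : 19.9.

14.0 : 61.1 : 100.0 : 72.8 : 19.9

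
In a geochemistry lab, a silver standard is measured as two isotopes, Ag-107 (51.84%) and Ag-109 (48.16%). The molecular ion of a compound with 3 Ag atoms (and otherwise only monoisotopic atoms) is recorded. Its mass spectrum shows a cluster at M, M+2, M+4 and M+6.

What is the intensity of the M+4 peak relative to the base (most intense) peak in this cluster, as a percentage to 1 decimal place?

Term probabilities: M 0.1393, M+2 0.3883, M+4 0.3607, M+6 0.1117. Base peak = M+2.
P(M+2) = C(3,1) × 0.5184^2 × 0.4816^1 = 3 × 0.26873856 × 0.4816 = 0.388273 (base)
P(M+4) = C(3,2) × 0.5184^1 × 0.4816^2 = 3 × 0.5184 × 0.23193856 = 0.360711
Relative intensity = 0.360711 / 0.388273 × 100 = 92.9

92.9%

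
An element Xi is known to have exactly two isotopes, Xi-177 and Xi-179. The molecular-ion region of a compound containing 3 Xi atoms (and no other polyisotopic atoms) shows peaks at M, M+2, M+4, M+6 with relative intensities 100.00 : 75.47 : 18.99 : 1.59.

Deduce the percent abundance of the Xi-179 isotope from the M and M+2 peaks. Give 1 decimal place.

Let p = fractional abundance of Xi-177. I(M+2)/I(M) = [C(3,1)·p^2·(1−p)] / p^3 = 3·(1−p)/p = 75.47/100.00 = 0.7547
(1−p)/p = 0.7547/3 = 0.2516  ⇒  p = 1/(1 + 0.2516) = 0.7990
Xi-177: 79.9%, Xi-179: 20.1%.

20.1%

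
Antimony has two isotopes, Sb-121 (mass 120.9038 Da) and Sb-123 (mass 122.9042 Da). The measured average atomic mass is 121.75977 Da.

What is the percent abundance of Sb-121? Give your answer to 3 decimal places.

Writing the weighted mean with unknown fraction x of Sb-121:
120.9038·x + 122.9042·(1 − x) = 121.75977
(120.9038 − 122.9042)·x = 121.75977 − 122.9042
x = -1.14443 / -2.0004 = 0.57210 → 57.210% Sb-121, 42.790% Sb-123.

57.210%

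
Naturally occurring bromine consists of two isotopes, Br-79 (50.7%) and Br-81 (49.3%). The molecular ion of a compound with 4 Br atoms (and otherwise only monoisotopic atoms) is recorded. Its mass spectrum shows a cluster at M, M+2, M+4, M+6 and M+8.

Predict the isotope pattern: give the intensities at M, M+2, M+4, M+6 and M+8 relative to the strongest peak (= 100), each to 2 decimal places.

Each Br atom is independently Br-79 (p = 0.507) or Br-81 (q = 0.493); the cluster is the binomial expansion (p + q)^4.
P(M) = 0.507^4 = 0.066074
P(M+2) = 4 × 0.507^3 × 0.493^1 = 0.256999
P(M+4) = 6 × 0.507^2 × 0.493^2 = 0.374853
P(M+6) = 4 × 0.507^1 × 0.493^3 = 0.243001
P(M+8) = 0.493^4 = 0.059073
The M+4 peak is largest (0.374853); scaling to 100 gives 17.63 : 68.56 : 100.00 : 64.83 : 15.76.

17.63 : 68.56 : 100.00 : 64.83 : 15.76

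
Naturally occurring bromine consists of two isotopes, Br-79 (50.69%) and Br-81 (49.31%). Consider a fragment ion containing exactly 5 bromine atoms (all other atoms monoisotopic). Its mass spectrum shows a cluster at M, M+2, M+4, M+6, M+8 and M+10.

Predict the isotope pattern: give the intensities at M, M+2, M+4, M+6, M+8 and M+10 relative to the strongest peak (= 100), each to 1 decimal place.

10.6 : 51.4 : 100.0 : 97.3 : 47.3 : 9.2

Each Br atom is independently Br-79 (p = 0.5069) or Br-81 (q = 0.4931); the cluster is the binomial expansion (p + q)^5.
P(M) = 0.5069^5 = 0.033467
P(M+2) = 5 × 0.5069^4 × 0.4931^1 = 0.162777
P(M+4) = 10 × 0.5069^3 × 0.4931^2 = 0.316692
P(M+6) = 10 × 0.5069^2 × 0.4931^3 = 0.308070
P(M+8) = 5 × 0.5069^1 × 0.4931^4 = 0.149842
P(M+10) = 0.4931^5 = 0.029152
The M+4 peak is largest (0.316692); scaling to 100 gives 10.6 : 51.4 : 100.0 : 97.3 : 47.3 : 9.2.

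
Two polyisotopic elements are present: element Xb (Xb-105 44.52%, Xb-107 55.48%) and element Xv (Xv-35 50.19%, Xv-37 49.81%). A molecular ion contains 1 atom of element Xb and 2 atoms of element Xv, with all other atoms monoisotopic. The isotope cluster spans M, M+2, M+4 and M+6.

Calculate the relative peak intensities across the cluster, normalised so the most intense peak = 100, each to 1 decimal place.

Element Xb pattern (n=1): 0.4452 : 0.5548
Element Xv pattern (n=2): 0.25190361 : 0.49999278 : 0.24810361
Convolve the two distributions (both contribute in 2-u steps):
  M: 0.4452×0.25190361 = 0.112147
  M+2: 0.4452×0.49999278 + 0.5548×0.25190361 = 0.362353
  M+4: 0.4452×0.24810361 + 0.5548×0.49999278 = 0.387852
  M+6: 0.5548×0.24810361 = 0.137648
Scale to base peak (0.387852) = 100: 28.9 : 93.4 : 100.0 : 35.5

28.9 : 93.4 : 100.0 : 35.5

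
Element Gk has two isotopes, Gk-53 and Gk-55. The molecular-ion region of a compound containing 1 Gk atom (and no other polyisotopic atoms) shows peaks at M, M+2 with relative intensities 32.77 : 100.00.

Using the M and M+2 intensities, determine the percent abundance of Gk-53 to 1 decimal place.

24.7%

If p is the fraction of Gk that is Gk-53, then I(M+2)/I(M) = [C(1,1)·p^0·(1−p)] / p^1 = 1·(1−p)/p = 100.00/32.77 = 3.0516
(1−p)/p = 3.0516/1 = 3.0516  ⇒  p = 1/(1 + 3.0516) = 0.2468
Gk-53: 24.7%, Gk-55: 75.3%.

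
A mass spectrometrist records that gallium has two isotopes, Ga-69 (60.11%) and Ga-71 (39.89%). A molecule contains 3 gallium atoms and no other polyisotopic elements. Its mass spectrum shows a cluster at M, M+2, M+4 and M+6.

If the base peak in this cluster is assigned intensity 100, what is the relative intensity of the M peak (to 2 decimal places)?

50.23

Binomial terms of (0.6011 + 0.3989)^3: M 0.2172, M+2 0.4324, M+4 0.2869, M+6 0.0635 → M+2 is the base peak.
P(M+2) = C(3,1) × 0.6011^2 × 0.3989^1 = 3 × 0.36132121 × 0.3989 = 0.432393 (base)
P(M) = C(3,0) × 0.6011^3 × 0.3989^0 = 1 × 0.21719018 × 1.0000 = 0.217190
Relative intensity = 0.217190 / 0.432393 × 100 = 50.23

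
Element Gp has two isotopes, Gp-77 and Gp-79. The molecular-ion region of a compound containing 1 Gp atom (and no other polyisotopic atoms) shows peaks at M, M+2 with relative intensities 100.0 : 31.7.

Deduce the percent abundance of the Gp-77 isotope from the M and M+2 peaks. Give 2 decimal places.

If p is the fraction of Gp that is Gp-77, then I(M+2)/I(M) = [C(1,1)·p^0·(1−p)] / p^1 = 1·(1−p)/p = 31.7/100.0 = 0.3170
(1−p)/p = 0.3170/1 = 0.3170  ⇒  p = 1/(1 + 0.3170) = 0.7593
Gp-77: 75.93%, Gp-79: 24.07%.

75.93%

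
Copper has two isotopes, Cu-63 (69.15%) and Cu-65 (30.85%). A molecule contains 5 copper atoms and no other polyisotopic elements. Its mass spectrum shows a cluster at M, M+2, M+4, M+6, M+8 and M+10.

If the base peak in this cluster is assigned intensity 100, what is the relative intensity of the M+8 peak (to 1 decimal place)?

8.9

Binomial terms of (0.6915 + 0.3085)^5: M 0.1581, M+2 0.3527, M+4 0.3147, M+6 0.1404, M+8 0.0313, M+10 0.0028 → M+2 is the base peak.
P(M+2) = C(5,1) × 0.6915^4 × 0.3085^1 = 5 × 0.2286487 × 0.3085 = 0.352691 (base)
P(M+8) = C(5,4) × 0.6915^1 × 0.3085^4 = 5 × 0.6915 × 0.00905776 = 0.031317
Relative intensity = 0.031317 / 0.352691 × 100 = 8.9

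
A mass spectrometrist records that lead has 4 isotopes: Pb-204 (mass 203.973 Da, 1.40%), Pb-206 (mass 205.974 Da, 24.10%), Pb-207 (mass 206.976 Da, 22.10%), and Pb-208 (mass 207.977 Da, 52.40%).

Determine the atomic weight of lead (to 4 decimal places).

Ar = Σ fᵢ·mᵢ = 0.0140 × 203.973 + 0.2410 × 205.974 + 0.2210 × 206.976 + 0.5240 × 207.977
= 2.85562 + 49.63973 + 45.74170 + 108.97995 = 207.21700 Da

207.2170 Da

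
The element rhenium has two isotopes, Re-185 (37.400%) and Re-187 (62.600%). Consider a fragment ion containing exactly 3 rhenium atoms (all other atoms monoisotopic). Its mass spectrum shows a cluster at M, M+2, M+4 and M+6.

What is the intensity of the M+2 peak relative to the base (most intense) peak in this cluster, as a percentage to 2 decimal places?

59.74%

Binomial terms of (0.37400 + 0.62600)^3: M 0.0523, M+2 0.2627, M+4 0.4397, M+6 0.2453 → M+4 is the base peak.
P(M+4) = C(3,2) × 0.37400^1 × 0.62600^2 = 3 × 0.3740 × 0.391876 = 0.439685 (base)
P(M+2) = C(3,1) × 0.37400^2 × 0.62600^1 = 3 × 0.139876 × 0.6260 = 0.262687
Relative intensity = 0.262687 / 0.439685 × 100 = 59.74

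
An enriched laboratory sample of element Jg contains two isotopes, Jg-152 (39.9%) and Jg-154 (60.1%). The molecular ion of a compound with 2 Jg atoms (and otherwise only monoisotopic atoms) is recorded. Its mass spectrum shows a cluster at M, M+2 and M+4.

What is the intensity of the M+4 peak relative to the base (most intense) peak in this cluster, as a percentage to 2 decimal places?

(0.399 + 0.601)^2 gives M 0.1592, M+2 0.4796, M+4 0.3612; the largest is M+2.
P(M+2) = C(2,1) × 0.399^1 × 0.601^1 = 2 × 0.3990 × 0.6010 = 0.479598 (base)
P(M+4) = C(2,2) × 0.399^0 × 0.601^2 = 1 × 1.0000 × 0.361201 = 0.361201
Relative intensity = 0.361201 / 0.479598 × 100 = 75.31

75.31%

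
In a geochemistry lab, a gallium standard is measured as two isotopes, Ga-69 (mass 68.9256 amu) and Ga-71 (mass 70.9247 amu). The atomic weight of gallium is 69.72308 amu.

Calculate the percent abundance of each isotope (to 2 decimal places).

Ga-69: 60.11%, Ga-71: 39.89%

Writing the weighted mean with unknown fraction x of Ga-69:
68.9256·x + 70.9247·(1 − x) = 69.72308
(68.9256 − 70.9247)·x = 69.72308 − 70.9247
x = -1.20162 / -1.9991 = 0.60108 → 60.11% Ga-69, 39.89% Ga-71.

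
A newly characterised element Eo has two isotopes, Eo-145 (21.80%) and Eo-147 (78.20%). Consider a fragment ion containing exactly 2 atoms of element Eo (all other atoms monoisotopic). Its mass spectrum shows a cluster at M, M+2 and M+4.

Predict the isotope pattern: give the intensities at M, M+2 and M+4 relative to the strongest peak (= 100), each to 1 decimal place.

7.8 : 55.8 : 100.0

Each Eo atom is independently Eo-145 (p = 0.2180) or Eo-147 (q = 0.7820); the cluster is the binomial expansion (p + q)^2.
P(M) = 0.2180^2 = 0.047524
P(M+2) = 2 × 0.2180^1 × 0.7820^1 = 0.340952
P(M+4) = 0.7820^2 = 0.611524
The M+4 peak is largest (0.611524); scaling to 100 gives 7.8 : 55.8 : 100.0.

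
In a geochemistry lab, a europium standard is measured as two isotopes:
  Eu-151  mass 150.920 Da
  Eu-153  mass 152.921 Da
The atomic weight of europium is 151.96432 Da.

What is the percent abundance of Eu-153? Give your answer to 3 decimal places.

With x = fraction of Eu-151 (so Eu-153 is 1 − x):
150.920·x + 152.921·(1 − x) = 151.96432
(150.920 − 152.921)·x = 151.96432 − 152.921
x = -0.95668 / -2.001 = 0.47810 → 47.810% Eu-151, 52.190% Eu-153.

52.190%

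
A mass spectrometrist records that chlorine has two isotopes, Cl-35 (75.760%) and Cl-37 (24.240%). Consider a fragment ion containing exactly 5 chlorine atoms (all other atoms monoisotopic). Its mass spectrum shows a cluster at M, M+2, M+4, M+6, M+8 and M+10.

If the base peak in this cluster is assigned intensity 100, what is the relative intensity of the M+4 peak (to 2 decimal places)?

63.99

(0.75760 + 0.24240)^5 gives M 0.2496, M+2 0.3993, M+4 0.2555, M+6 0.0817, M+8 0.0131, M+10 0.0008; the largest is M+2.
P(M+2) = C(5,1) × 0.75760^4 × 0.24240^1 = 5 × 0.32942751 × 0.2424 = 0.399266 (base)
P(M+4) = C(5,2) × 0.75760^3 × 0.24240^2 = 10 × 0.4348304 × 0.05875776 = 0.255497
Relative intensity = 0.255497 / 0.399266 × 100 = 63.99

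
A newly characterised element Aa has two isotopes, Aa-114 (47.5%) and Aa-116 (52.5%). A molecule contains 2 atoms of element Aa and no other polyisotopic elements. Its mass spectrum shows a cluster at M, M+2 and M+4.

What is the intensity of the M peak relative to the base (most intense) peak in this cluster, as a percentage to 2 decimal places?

Binomial terms of (0.475 + 0.525)^2: M 0.2256, M+2 0.4987, M+4 0.2756 → M+2 is the base peak.
P(M+2) = C(2,1) × 0.475^1 × 0.525^1 = 2 × 0.4750 × 0.5250 = 0.498750 (base)
P(M) = C(2,0) × 0.475^2 × 0.525^0 = 1 × 0.225625 × 1.0000 = 0.225625
Relative intensity = 0.225625 / 0.498750 × 100 = 45.24

45.24%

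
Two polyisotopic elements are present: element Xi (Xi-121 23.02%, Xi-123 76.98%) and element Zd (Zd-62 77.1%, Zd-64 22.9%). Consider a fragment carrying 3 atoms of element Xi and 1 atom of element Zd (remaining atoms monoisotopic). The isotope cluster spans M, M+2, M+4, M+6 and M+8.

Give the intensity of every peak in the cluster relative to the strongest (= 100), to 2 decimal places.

Element Xi pattern (n=3): 0.01219877 : 0.12237982 : 0.40924406 : 0.45617735
Element Zd pattern (n=1): 0.7710 : 0.2290
Convolve the two distributions (both contribute in 2-u steps):
  M: 0.01219877×0.7710 = 0.009405
  M+2: 0.01219877×0.2290 + 0.12237982×0.7710 = 0.097148
  M+4: 0.12237982×0.2290 + 0.40924406×0.7710 = 0.343552
  M+6: 0.40924406×0.2290 + 0.45617735×0.7710 = 0.445430
  M+8: 0.45617735×0.2290 = 0.104465
Scale to base peak (0.445430) = 100: 2.11 : 21.81 : 77.13 : 100.00 : 23.45

2.11 : 21.81 : 77.13 : 100.00 : 23.45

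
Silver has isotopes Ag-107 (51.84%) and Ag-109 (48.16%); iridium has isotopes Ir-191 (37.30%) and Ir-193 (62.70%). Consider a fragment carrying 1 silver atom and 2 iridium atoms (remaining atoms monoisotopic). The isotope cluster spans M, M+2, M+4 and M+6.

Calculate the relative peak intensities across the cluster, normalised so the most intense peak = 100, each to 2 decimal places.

16.81 : 72.13 : 100.00 : 44.13

Silver pattern (n=1): 0.5184 : 0.4816
Iridium pattern (n=2): 0.139129 : 0.467742 : 0.393129
Convolve the two distributions (both contribute in 2-u steps):
  M: 0.5184×0.139129 = 0.072124
  M+2: 0.5184×0.467742 + 0.4816×0.139129 = 0.309482
  M+4: 0.5184×0.393129 + 0.4816×0.467742 = 0.429063
  M+6: 0.4816×0.393129 = 0.189331
Scale to base peak (0.429063) = 100: 16.81 : 72.13 : 100.00 : 44.13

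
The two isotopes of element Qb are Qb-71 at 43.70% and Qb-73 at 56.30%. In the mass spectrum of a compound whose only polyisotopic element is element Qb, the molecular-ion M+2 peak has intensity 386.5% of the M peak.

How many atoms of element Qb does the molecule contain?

For n independent Qb atoms, I(M+2)/I(M) = n · (abundance Qb-73) / (abundance Qb-71) = n · 0.5630/0.4370.
n = 3.865 × 0.4370/0.5630 = 3.00 ≈ 3

3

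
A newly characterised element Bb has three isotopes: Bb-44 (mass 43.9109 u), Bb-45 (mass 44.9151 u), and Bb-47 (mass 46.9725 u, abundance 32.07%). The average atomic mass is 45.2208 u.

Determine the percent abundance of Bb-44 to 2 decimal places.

35.26%

Let x and y be the fractions of Bb-44 and Bb-45. Then x + y = 1 − 0.3207 = 0.6793 and 43.9109x + 44.9151y = 45.2208 − 0.3207×46.9725 = 30.15671925.
Substituting: 43.9109x + 44.9151(0.6793 − x) = 30.15671925
(43.9109 − 44.9151)x = -0.35410818  ⇒  x = 0.35263, y = 0.32667
Bb-44: 35.26%, Bb-45: 32.67%.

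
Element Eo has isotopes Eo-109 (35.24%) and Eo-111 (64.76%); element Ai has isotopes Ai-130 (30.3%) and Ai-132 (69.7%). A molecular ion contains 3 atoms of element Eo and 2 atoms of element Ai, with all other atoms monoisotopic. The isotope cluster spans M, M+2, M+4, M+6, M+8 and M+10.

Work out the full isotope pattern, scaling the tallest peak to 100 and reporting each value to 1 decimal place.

Element Eo pattern (n=3): 0.04376306 : 0.24126809 : 0.44337463 : 0.27159422
Element Ai pattern (n=2): 0.091809 : 0.422382 : 0.485809
Convolve the two distributions (both contribute in 2-u steps):
  M: 0.04376306×0.091809 = 0.004018
  M+2: 0.04376306×0.422382 + 0.24126809×0.091809 = 0.040635
  M+4: 0.04376306×0.485809 + 0.24126809×0.422382 + 0.44337463×0.091809 = 0.163874
  M+6: 0.24126809×0.485809 + 0.44337463×0.422382 + 0.27159422×0.091809 = 0.329418
  M+8: 0.44337463×0.485809 + 0.27159422×0.422382 = 0.330112
  M+10: 0.27159422×0.485809 = 0.131943
Scale to base peak (0.330112) = 100: 1.2 : 12.3 : 49.6 : 99.8 : 100.0 : 40.0

1.2 : 12.3 : 49.6 : 99.8 : 100.0 : 40.0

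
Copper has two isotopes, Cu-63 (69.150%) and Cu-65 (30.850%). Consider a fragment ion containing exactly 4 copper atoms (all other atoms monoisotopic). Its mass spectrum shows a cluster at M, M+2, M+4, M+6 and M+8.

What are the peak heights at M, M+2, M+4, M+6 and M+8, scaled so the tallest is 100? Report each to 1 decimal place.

Each Cu atom is independently Cu-63 (p = 0.69150) or Cu-65 (q = 0.30850); the cluster is the binomial expansion (p + q)^4.
P(M) = 0.69150^4 = 0.228649
P(M+2) = 4 × 0.69150^3 × 0.30850^1 = 0.408030
P(M+4) = 6 × 0.69150^2 × 0.30850^2 = 0.273052
P(M+6) = 4 × 0.69150^1 × 0.30850^3 = 0.081212
P(M+8) = 0.30850^4 = 0.009058
The M+2 peak is largest (0.408030); scaling to 100 gives 56.0 : 100.0 : 66.9 : 19.9 : 2.2.

56.0 : 100.0 : 66.9 : 19.9 : 2.2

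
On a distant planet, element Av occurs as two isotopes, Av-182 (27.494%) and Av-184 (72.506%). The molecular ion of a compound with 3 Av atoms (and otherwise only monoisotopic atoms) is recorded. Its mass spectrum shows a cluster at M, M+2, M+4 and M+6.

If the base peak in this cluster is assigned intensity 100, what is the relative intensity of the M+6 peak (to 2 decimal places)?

87.91

(0.27494 + 0.72506)^3 gives M 0.0208, M+2 0.1644, M+4 0.4336, M+6 0.3812; the largest is M+4.
P(M+4) = C(3,2) × 0.27494^1 × 0.72506^2 = 3 × 0.27494 × 0.525712 = 0.433618 (base)
P(M+6) = C(3,3) × 0.27494^0 × 0.72506^3 = 1 × 1.0000 × 0.38117275 = 0.381173
Relative intensity = 0.381173 / 0.433618 × 100 = 87.91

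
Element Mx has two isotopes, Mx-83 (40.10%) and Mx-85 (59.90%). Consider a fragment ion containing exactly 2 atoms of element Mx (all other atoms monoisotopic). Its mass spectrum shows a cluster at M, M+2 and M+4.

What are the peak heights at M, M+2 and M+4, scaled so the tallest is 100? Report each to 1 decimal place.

33.5 : 100.0 : 74.7

Expanding (0.4010 + 0.5990)^2:
P(M) = 0.4010^2 = 0.160801
P(M+2) = 2 × 0.4010^1 × 0.5990^1 = 0.480398
P(M+4) = 0.5990^2 = 0.358801
The M+2 peak is largest (0.480398); scaling to 100 gives 33.5 : 100.0 : 74.7.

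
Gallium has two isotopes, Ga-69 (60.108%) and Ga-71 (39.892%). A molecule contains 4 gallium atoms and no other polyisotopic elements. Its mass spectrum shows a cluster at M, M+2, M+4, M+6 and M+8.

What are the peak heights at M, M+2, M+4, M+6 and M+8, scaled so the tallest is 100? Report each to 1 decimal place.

Expanding (0.60108 + 0.39892)^4:
P(M) = 0.60108^4 = 0.130536
P(M+2) = 4 × 0.60108^3 × 0.39892^1 = 0.346531
P(M+4) = 6 × 0.60108^2 × 0.39892^2 = 0.344975
P(M+6) = 4 × 0.60108^1 × 0.39892^3 = 0.152633
P(M+8) = 0.39892^4 = 0.025325
The M+2 peak is largest (0.346531); scaling to 100 gives 37.7 : 100.0 : 99.6 : 44.0 : 7.3.

37.7 : 100.0 : 99.6 : 44.0 : 7.3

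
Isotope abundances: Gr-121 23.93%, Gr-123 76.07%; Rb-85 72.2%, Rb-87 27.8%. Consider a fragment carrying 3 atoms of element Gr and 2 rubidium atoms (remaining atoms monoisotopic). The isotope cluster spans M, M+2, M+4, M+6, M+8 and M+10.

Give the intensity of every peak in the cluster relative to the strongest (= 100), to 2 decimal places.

1.76 : 18.12 : 66.47 : 100.00 : 51.39 : 8.37

Element Gr pattern (n=3): 0.01370339 : 0.13068329 : 0.41542324 : 0.44019008
Rubidium pattern (n=2): 0.521284 : 0.401432 : 0.077284
Convolve the two distributions (both contribute in 2-u steps):
  M: 0.01370339×0.521284 = 0.007143
  M+2: 0.01370339×0.401432 + 0.13068329×0.521284 = 0.073624
  M+4: 0.01370339×0.077284 + 0.13068329×0.401432 + 0.41542324×0.521284 = 0.270073
  M+6: 0.13068329×0.077284 + 0.41542324×0.401432 + 0.44019008×0.521284 = 0.406328
  M+8: 0.41542324×0.077284 + 0.44019008×0.401432 = 0.208812
  M+10: 0.44019008×0.077284 = 0.034020
Scale to base peak (0.406328) = 100: 1.76 : 18.12 : 66.47 : 100.00 : 51.39 : 8.37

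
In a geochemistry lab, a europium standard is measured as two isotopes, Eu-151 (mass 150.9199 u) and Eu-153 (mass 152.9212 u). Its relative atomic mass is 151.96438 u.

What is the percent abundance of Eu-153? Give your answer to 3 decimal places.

Writing the weighted mean with unknown fraction x of Eu-151:
150.9199·x + 152.9212·(1 − x) = 151.96438
(150.9199 − 152.9212)·x = 151.96438 − 152.9212
x = -0.95682 / -2.0013 = 0.47810 → 47.810% Eu-151, 52.190% Eu-153.

52.190%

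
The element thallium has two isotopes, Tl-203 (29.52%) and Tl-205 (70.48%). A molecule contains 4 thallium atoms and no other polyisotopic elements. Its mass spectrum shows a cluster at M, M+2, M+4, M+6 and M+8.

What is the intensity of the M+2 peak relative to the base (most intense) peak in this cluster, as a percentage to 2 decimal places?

Binomial terms of (0.2952 + 0.7048)^4: M 0.0076, M+2 0.0725, M+4 0.2597, M+6 0.4134, M+8 0.2468 → M+6 is the base peak.
P(M+6) = C(4,3) × 0.2952^1 × 0.7048^3 = 4 × 0.2952 × 0.35010449 = 0.413403 (base)
P(M+2) = C(4,1) × 0.2952^3 × 0.7048^1 = 4 × 0.02572463 × 0.7048 = 0.072523
Relative intensity = 0.072523 / 0.413403 × 100 = 17.54

17.54%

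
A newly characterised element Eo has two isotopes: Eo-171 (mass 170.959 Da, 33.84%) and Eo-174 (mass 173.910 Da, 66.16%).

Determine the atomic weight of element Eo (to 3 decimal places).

172.911 Da

Weight each isotope mass by its fractional abundance: 0.3384 × 170.959 + 0.6616 × 173.910
= 57.8525 + 115.0589 = 172.9114 Da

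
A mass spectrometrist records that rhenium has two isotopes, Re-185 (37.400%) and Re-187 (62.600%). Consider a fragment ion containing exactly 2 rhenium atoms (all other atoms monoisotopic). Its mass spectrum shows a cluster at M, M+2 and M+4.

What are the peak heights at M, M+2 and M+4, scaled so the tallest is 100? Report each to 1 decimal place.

Each Re atom is independently Re-185 (p = 0.37400) or Re-187 (q = 0.62600); the cluster is the binomial expansion (p + q)^2.
P(M) = 0.37400^2 = 0.139876
P(M+2) = 2 × 0.37400^1 × 0.62600^1 = 0.468248
P(M+4) = 0.62600^2 = 0.391876
The M+2 peak is largest (0.468248); scaling to 100 gives 29.9 : 100.0 : 83.7.

29.9 : 100.0 : 83.7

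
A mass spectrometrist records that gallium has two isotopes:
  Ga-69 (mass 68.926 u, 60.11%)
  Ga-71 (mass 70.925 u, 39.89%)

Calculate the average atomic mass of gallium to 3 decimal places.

Weight each isotope mass by its fractional abundance: 0.6011 × 68.926 + 0.3989 × 70.925
= 41.4314 + 28.2920 = 69.7234 u

69.723 u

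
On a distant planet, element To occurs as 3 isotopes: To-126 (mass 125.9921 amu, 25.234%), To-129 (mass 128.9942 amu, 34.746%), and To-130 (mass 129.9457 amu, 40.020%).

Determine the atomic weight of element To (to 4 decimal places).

128.6174 amu

Average mass = Σ (abundance × isotope mass) = 0.25234 × 125.9921 + 0.34746 × 128.9942 + 0.40020 × 129.9457
= 31.79285 + 44.82032 + 52.00427 = 128.61744 amu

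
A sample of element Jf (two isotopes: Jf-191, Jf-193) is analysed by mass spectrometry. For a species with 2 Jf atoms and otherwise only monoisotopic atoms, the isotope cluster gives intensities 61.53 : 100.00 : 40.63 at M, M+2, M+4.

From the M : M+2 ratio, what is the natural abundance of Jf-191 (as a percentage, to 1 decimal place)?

55.2%

Write p for the Jf-191 fraction. I(M+2)/I(M) = [C(2,1)·p^1·(1−p)] / p^2 = 2·(1−p)/p = 100.00/61.53 = 1.6252
(1−p)/p = 1.6252/2 = 0.8126  ⇒  p = 1/(1 + 0.8126) = 0.5517
Jf-191: 55.2%, Jf-193: 44.8%.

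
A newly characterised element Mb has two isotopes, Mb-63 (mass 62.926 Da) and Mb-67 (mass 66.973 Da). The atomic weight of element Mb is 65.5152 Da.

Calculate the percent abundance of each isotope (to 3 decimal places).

Mb-63: 36.022%, Mb-67: 63.978%

Writing the weighted mean with unknown fraction x of Mb-63:
62.926·x + 66.973·(1 − x) = 65.5152
(62.926 − 66.973)·x = 65.5152 − 66.973
x = -1.4578 / -4.047 = 0.36022 → 36.022% Mb-63, 63.978% Mb-67.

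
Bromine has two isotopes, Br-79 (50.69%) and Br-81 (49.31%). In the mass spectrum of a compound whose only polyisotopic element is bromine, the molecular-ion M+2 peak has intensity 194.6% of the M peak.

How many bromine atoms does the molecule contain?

The M+2/M ratio from n Br atoms is n · q/p = n · 0.4931/0.5069.
n = 1.946 × 0.5069/0.4931 = 2.00 ≈ 2

2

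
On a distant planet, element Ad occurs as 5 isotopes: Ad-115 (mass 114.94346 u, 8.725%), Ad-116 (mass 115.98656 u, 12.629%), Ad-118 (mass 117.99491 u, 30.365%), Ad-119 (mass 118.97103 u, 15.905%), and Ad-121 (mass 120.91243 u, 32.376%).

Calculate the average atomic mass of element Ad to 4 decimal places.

118.5749 u

Weight each isotope mass by its fractional abundance: 0.08725 × 114.94346 + 0.12629 × 115.98656 + 0.30365 × 117.99491 + 0.15905 × 118.97103 + 0.32376 × 120.91243
= 10.028817 + 14.647943 + 35.829154 + 18.922342 + 39.146608 = 118.574864 u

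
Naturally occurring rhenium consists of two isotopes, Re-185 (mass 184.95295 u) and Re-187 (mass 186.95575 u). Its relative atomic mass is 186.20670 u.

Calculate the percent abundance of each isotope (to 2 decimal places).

Let x be the fractional abundance of Re-185; then Re-187 has abundance 1 − x.
184.95295·x + 186.95575·(1 − x) = 186.20670
(184.95295 − 186.95575)·x = 186.20670 − 186.95575
x = -0.74905 / -2.00280 = 0.37400 → 37.40% Re-185, 62.60% Re-187.

Re-185: 37.40%, Re-187: 62.60%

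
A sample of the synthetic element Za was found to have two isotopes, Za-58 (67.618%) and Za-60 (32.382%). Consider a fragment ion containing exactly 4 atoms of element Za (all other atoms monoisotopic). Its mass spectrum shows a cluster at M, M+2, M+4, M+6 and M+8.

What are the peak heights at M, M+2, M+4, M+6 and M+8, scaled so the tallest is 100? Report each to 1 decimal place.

52.2 : 100.0 : 71.8 : 22.9 : 2.7

Expanding (0.67618 + 0.32382)^4:
P(M) = 0.67618^4 = 0.209050
P(M+2) = 4 × 0.67618^3 × 0.32382^1 = 0.400452
P(M+4) = 6 × 0.67618^2 × 0.32382^2 = 0.287662
P(M+6) = 4 × 0.67618^1 × 0.32382^3 = 0.091840
P(M+8) = 0.32382^4 = 0.010995
The M+2 peak is largest (0.400452); scaling to 100 gives 52.2 : 100.0 : 71.8 : 22.9 : 2.7.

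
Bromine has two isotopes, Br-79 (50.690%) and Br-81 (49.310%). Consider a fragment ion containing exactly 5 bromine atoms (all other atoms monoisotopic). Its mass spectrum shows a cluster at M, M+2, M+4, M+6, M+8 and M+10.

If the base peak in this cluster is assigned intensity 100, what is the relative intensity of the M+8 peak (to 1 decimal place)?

Term probabilities: M 0.0335, M+2 0.1628, M+4 0.3167, M+6 0.3081, M+8 0.1498, M+10 0.0292. Base peak = M+4.
P(M+4) = C(5,2) × 0.50690^3 × 0.49310^2 = 10 × 0.13024674 × 0.24314761 = 0.316692 (base)
P(M+8) = C(5,4) × 0.50690^1 × 0.49310^4 = 5 × 0.5069 × 0.05912076 = 0.149842
Relative intensity = 0.149842 / 0.316692 × 100 = 47.3

47.3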